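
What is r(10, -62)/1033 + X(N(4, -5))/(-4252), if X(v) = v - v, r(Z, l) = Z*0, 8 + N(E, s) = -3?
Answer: 0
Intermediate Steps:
N(E, s) = -11 (N(E, s) = -8 - 3 = -11)
r(Z, l) = 0
X(v) = 0
r(10, -62)/1033 + X(N(4, -5))/(-4252) = 0/1033 + 0/(-4252) = 0*(1/1033) + 0*(-1/4252) = 0 + 0 = 0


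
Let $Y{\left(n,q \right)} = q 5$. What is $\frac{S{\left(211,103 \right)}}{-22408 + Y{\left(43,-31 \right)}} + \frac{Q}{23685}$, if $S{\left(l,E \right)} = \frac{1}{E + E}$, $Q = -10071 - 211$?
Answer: $- \frac{15930177827}{36695786310} \approx -0.43411$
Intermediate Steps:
$Q = -10282$ ($Q = -10071 - 211 = -10282$)
$Y{\left(n,q \right)} = 5 q$
$S{\left(l,E \right)} = \frac{1}{2 E}$
$\frac{S{\left(211,103 \right)}}{-22408 + Y{\left(43,-31 \right)}} + \frac{Q}{23685} = \frac{\frac{1}{2} \cdot \frac{1}{103}}{-22408 + 5 \left(-31\right)} - \frac{10282}{23685} = \frac{\frac{1}{2} \cdot \frac{1}{103}}{-22408 - 155} - \frac{10282}{23685} = \frac{1}{206 \left(-22563\right)} - \frac{10282}{23685} = \frac{1}{206} \left(- \frac{1}{22563}\right) - \frac{10282}{23685} = - \frac{1}{4647978} - \frac{10282}{23685} = - \frac{15930177827}{36695786310}$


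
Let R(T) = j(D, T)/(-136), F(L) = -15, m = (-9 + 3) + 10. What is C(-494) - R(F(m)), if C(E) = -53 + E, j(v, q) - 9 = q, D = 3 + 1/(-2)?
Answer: -37199/68 ≈ -547.04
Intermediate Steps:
m = 4 (m = -6 + 10 = 4)
D = 5/2 (D = 3 - 1/2 = 5/2 ≈ 2.5000)
j(v, q) = 9 + q
R(T) = -9/136 - T/136 (R(T) = (9 + T)/(-136) = (9 + T)*(-1/136) = -9/136 - T/136)
C(-494) - R(F(m)) = (-53 - 494) - (-9/136 - 1/136*(-15)) = -547 - (-9/136 + 15/136) = -547 - 1*3/68 = -547 - 3/68 = -37199/68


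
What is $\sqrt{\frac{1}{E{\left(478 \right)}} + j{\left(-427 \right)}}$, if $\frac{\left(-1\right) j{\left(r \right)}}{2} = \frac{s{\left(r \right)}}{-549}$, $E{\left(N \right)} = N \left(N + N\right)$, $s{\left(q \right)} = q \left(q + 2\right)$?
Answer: $\frac{\sqrt{5437919218}}{2868} \approx 25.712$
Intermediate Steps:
$s{\left(q \right)} = q \left(2 + q\right)$
$E{\left(N \right)} = 2 N^{2}$ ($E{\left(N \right)} = N 2 N = 2 N^{2}$)
$j{\left(r \right)} = \frac{2 r \left(2 + r\right)}{549}$ ($j{\left(r \right)} = - 2 \frac{r \left(2 + r\right)}{-549} = - 2 r \left(2 + r\right) \left(- \frac{1}{549}\right) = - 2 \left(- \frac{r \left(2 + r\right)}{549}\right) = \frac{2 r \left(2 + r\right)}{549}$)
$\sqrt{\frac{1}{E{\left(478 \right)}} + j{\left(-427 \right)}} = \sqrt{\frac{1}{2 \cdot 478^{2}} + \frac{2}{549} \left(-427\right) \left(2 - 427\right)} = \sqrt{\frac{1}{2 \cdot 228484} + \frac{2}{549} \left(-427\right) \left(-425\right)} = \sqrt{\frac{1}{456968} + \frac{5950}{9}} = \sqrt{\frac{2718959609}{4112712}} = \frac{\sqrt{5437919218}}{2868}$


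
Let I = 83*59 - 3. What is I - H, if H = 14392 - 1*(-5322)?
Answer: -14820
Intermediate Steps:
I = 4894 (I = 4897 - 3 = 4894)
H = 19714 (H = 14392 + 5322 = 19714)
I - H = 4894 - 1*19714 = 4894 - 19714 = -14820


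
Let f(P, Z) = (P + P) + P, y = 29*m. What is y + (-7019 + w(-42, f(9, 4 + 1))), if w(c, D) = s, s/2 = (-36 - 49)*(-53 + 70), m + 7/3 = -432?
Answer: -67514/3 ≈ -22505.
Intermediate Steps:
m = -1303/3 (m = -7/3 - 432 = -1303/3 ≈ -434.33)
y = -37787/3 (y = 29*(-1303/3) = -37787/3 ≈ -12596.)
s = -2890 (s = 2*((-36 - 49)*(-53 + 70)) = 2*(-85*17) = 2*(-1445) = -2890)
f(P, Z) = 3*P (f(P, Z) = 2*P + P = 3*P)
w(c, D) = -2890
y + (-7019 + w(-42, f(9, 4 + 1))) = -37787/3 + (-7019 - 2890) = -37787/3 - 9909 = -67514/3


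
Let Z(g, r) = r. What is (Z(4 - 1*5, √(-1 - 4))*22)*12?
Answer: 264*I*√5 ≈ 590.32*I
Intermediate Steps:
(Z(4 - 1*5, √(-1 - 4))*22)*12 = (√(-1 - 4)*22)*12 = (√(-5)*22)*12 = ((I*√5)*22)*12 = (22*I*√5)*12 = 264*I*√5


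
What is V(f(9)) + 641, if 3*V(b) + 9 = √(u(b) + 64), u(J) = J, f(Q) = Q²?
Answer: 638 + √145/3 ≈ 642.01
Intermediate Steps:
V(b) = -3 + √(64 + b)/3 (V(b) = -3 + √(b + 64)/3 = -3 + √(64 + b)/3)
V(f(9)) + 641 = (-3 + √(64 + 9²)/3) + 641 = (-3 + √(64 + 81)/3) + 641 = (-3 + √145/3) + 641 = 638 + √145/3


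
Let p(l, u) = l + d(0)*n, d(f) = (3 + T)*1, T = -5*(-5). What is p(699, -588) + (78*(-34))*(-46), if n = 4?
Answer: 122803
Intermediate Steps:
T = 25
d(f) = 28 (d(f) = (3 + 25)*1 = 28*1 = 28)
p(l, u) = 112 + l (p(l, u) = l + 28*4 = l + 112 = 112 + l)
p(699, -588) + (78*(-34))*(-46) = (112 + 699) + (78*(-34))*(-46) = 811 - 2652*(-46) = 811 + 121992 = 122803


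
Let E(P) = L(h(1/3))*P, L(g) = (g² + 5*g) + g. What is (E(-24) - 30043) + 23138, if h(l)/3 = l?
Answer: -7073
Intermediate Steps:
h(l) = 3*l
L(g) = g² + 6*g
E(P) = 7*P (E(P) = ((3/3)*(6 + 3/3))*P = ((3*(⅓))*(6 + 3*(⅓)))*P = (1*(6 + 1))*P = (1*7)*P = 7*P)
(E(-24) - 30043) + 23138 = (7*(-24) - 30043) + 23138 = (-168 - 30043) + 23138 = -30211 + 23138 = -7073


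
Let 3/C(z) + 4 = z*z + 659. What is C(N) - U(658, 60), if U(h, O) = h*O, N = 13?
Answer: -32531517/824 ≈ -39480.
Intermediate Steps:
C(z) = 3/(655 + z²) (C(z) = 3/(-4 + (z*z + 659)) = 3/(-4 + (z² + 659)) = 3/(-4 + (659 + z²)) = 3/(655 + z²))
U(h, O) = O*h
C(N) - U(658, 60) = 3/(655 + 13²) - 60*658 = 3/(655 + 169) - 1*39480 = 3/824 - 39480 = -32531517/824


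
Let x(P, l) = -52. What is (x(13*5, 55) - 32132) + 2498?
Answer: -29686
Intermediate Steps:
(x(13*5, 55) - 32132) + 2498 = (-52 - 32132) + 2498 = -32184 + 2498 = -29686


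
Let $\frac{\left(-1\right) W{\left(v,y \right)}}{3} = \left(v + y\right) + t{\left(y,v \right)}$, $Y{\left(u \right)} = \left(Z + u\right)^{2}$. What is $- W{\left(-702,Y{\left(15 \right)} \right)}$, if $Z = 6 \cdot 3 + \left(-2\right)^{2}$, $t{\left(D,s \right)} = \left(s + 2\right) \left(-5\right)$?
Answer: $12501$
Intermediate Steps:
$t{\left(D,s \right)} = -10 - 5 s$ ($t{\left(D,s \right)} = \left(2 + s\right) \left(-5\right) = -10 - 5 s$)
$Z = 22$ ($Z = 18 + 4 = 22$)
$Y{\left(u \right)} = \left(22 + u\right)^{2}$
$W{\left(v,y \right)} = 30 - 3 y + 12 v$ ($W{\left(v,y \right)} = - 3 \left(\left(v + y\right) - \left(10 + 5 v\right)\right) = - 3 \left(-10 + y - 4 v\right) = 30 - 3 y + 12 v$)
$- W{\left(-702,Y{\left(15 \right)} \right)} = - (30 - 3 \left(22 + 15\right)^{2} + 12 \left(-702\right)) = - (30 - 3 \cdot 37^{2} - 8424) = - (30 - 4107 - 8424) = \left(-1\right) \left(-12501\right) = 12501$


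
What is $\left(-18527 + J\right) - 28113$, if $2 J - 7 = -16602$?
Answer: $- \frac{109875}{2} \approx -54938.0$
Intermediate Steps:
$J = - \frac{16595}{2}$ ($J = \frac{7}{2} + \frac{1}{2} \left(-16602\right) = \frac{7}{2} - 8301 = - \frac{16595}{2} \approx -8297.5$)
$\left(-18527 + J\right) - 28113 = \left(-18527 - \frac{16595}{2}\right) - 28113 = - \frac{53649}{2} - 28113 = - \frac{109875}{2}$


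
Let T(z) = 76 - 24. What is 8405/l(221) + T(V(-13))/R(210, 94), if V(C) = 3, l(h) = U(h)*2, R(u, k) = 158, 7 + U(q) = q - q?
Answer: -663631/1106 ≈ -600.03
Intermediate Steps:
U(q) = -7 (U(q) = -7 + (q - q) = -7 + 0 = -7)
l(h) = -14 (l(h) = -7*2 = -14)
T(z) = 52
8405/l(221) + T(V(-13))/R(210, 94) = 8405/(-14) + 52/158 = 8405*(-1/14) + 52*(1/158) = -8405/14 + 26/79 = -663631/1106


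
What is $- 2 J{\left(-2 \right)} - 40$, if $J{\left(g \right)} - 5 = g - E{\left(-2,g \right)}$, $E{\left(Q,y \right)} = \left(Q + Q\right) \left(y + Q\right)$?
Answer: $-14$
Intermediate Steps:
$E{\left(Q,y \right)} = 2 Q \left(Q + y\right)$
$J{\left(g \right)} = -3 + 5 g$ ($J{\left(g \right)} = 5 + \left(g - 2 \left(-2\right) \left(-2 + g\right)\right) = 5 + \left(g - \left(8 - 4 g\right)\right) = 5 + \left(g + \left(-8 + 4 g\right)\right) = 5 + \left(-8 + 5 g\right) = -3 + 5 g$)
$- 2 J{\left(-2 \right)} - 40 = - 2 \left(-3 + 5 \left(-2\right)\right) - 40 = - 2 \left(-3 - 10\right) - 40 = \left(-2\right) \left(-13\right) - 40 = 26 - 40 = -14$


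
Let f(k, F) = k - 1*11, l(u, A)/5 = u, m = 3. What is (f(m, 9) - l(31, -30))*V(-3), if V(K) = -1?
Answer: 163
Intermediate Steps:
l(u, A) = 5*u
f(k, F) = -11 + k (f(k, F) = k - 11 = -11 + k)
(f(m, 9) - l(31, -30))*V(-3) = ((-11 + 3) - 5*31)*(-1) = (-8 - 1*155)*(-1) = (-8 - 155)*(-1) = -163*(-1) = 163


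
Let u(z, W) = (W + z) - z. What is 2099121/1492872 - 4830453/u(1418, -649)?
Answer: 2404203453515/322957976 ≈ 7444.3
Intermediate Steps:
u(z, W) = W
2099121/1492872 - 4830453/u(1418, -649) = 2099121/1492872 - 4830453/(-649) = 2099121*(1/1492872) - 4830453*(-1/649) = 699707/497624 + 4830453/649 = 2404203453515/322957976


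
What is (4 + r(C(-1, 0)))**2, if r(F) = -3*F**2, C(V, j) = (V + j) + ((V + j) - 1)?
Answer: 529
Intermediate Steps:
C(V, j) = -1 + 2*V + 2*j (C(V, j) = (V + j) + (-1 + V + j) = -1 + 2*V + 2*j)
(4 + r(C(-1, 0)))**2 = (4 - 3*(-1 + 2*(-1) + 2*0)**2)**2 = (4 - 3*(-1 - 2 + 0)**2)**2 = (4 - 3*(-3)**2)**2 = (4 - 3*9)**2 = (4 - 27)**2 = (-23)**2 = 529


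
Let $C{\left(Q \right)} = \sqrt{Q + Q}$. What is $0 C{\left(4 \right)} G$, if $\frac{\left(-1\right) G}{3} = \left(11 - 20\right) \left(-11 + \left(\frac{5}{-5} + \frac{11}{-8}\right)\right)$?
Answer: $0$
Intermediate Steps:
$C{\left(Q \right)} = \sqrt{2} \sqrt{Q}$ ($C{\left(Q \right)} = \sqrt{2 Q} = \sqrt{2} \sqrt{Q}$)
$G = - \frac{2889}{8}$ ($G = - 3 \left(11 - 20\right) \left(-11 + \left(\frac{5}{-5} + \frac{11}{-8}\right)\right) = - 3 \left(- 9 \left(-11 + \left(5 \left(- \frac{1}{5}\right) + 11 \left(- \frac{1}{8}\right)\right)\right)\right) = - 3 \left(- 9 \left(-11 - \frac{19}{8}\right)\right) = - 3 \left(\left(-9\right) \left(- \frac{107}{8}\right)\right) = \left(-3\right) \frac{963}{8} = - \frac{2889}{8} \approx -361.13$)
$0 C{\left(4 \right)} G = 0 \sqrt{2} \sqrt{4} \left(- \frac{2889}{8}\right) = 0 \sqrt{2} \cdot 2 \left(- \frac{2889}{8}\right) = 0 \cdot 2 \sqrt{2} \left(- \frac{2889}{8}\right) = 0 \left(- \frac{2889}{8}\right) = 0$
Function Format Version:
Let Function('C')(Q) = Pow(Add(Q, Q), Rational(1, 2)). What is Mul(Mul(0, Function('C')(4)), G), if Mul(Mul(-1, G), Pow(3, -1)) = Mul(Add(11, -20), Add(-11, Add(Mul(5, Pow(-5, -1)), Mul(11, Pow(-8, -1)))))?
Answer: 0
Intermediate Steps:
Function('C')(Q) = Mul(Pow(2, Rational(1, 2)), Pow(Q, Rational(1, 2))) (Function('C')(Q) = Pow(Mul(2, Q), Rational(1, 2)) = Mul(Pow(2, Rational(1, 2)), Pow(Q, Rational(1, 2))))
G = Rational(-2889, 8) (G = Mul(-3, Mul(Add(11, -20), Add(-11, Add(Mul(5, Pow(-5, -1)), Mul(11, Pow(-8, -1)))))) = Mul(-3, Mul(-9, Add(-11, Add(Mul(5, Rational(-1, 5)), Mul(11, Rational(-1, 8)))))) = Mul(-3, Mul(-9, Add(-11, Add(-1, Rational(-11, 8))))) = Mul(-3, Mul(-9, Add(-11, Rational(-19, 8)))) = Mul(-3, Mul(-9, Rational(-107, 8))) = Mul(-3, Rational(963, 8)) = Rational(-2889, 8) ≈ -361.13)
Mul(Mul(0, Function('C')(4)), G) = Mul(Mul(0, Mul(Pow(2, Rational(1, 2)), Pow(4, Rational(1, 2)))), Rational(-2889, 8)) = Mul(Mul(0, Mul(Pow(2, Rational(1, 2)), 2)), Rational(-2889, 8)) = Mul(Mul(0, Mul(2, Pow(2, Rational(1, 2)))), Rational(-2889, 8)) = Mul(0, Rational(-2889, 8)) = 0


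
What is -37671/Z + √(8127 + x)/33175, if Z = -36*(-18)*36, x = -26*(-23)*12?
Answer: -12557/7776 + √15303/33175 ≈ -1.6111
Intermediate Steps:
x = 7176 (x = 598*12 = 7176)
Z = 23328 (Z = 648*36 = 23328)
-37671/Z + √(8127 + x)/33175 = -37671/23328 + √(8127 + 7176)/33175 = -37671*1/23328 + √15303*(1/33175) = -12557/7776 + √15303/33175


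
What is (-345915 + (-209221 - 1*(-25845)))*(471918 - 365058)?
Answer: -56560036260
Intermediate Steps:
(-345915 + (-209221 - 1*(-25845)))*(471918 - 365058) = (-345915 + (-209221 + 25845))*106860 = (-345915 - 183376)*106860 = -529291*106860 = -56560036260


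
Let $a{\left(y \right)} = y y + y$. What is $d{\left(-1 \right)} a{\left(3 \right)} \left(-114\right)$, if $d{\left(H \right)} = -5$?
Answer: $6840$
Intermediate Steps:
$a{\left(y \right)} = y + y^{2}$ ($a{\left(y \right)} = y^{2} + y = y + y^{2}$)
$d{\left(-1 \right)} a{\left(3 \right)} \left(-114\right) = - 5 \cdot 3 \left(1 + 3\right) \left(-114\right) = - 5 \cdot 3 \cdot 4 \left(-114\right) = \left(-5\right) 12 \left(-114\right) = \left(-60\right) \left(-114\right) = 6840$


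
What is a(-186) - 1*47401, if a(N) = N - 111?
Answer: -47698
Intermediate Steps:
a(N) = -111 + N
a(-186) - 1*47401 = (-111 - 186) - 1*47401 = -297 - 47401 = -47698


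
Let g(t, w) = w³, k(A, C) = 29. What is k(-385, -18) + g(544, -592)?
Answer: -207474659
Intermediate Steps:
k(-385, -18) + g(544, -592) = 29 + (-592)³ = 29 - 207474688 = -207474659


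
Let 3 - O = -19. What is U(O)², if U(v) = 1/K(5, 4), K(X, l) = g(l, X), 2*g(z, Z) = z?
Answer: ¼ ≈ 0.25000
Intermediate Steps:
g(z, Z) = z/2
K(X, l) = l/2
O = 22 (O = 3 - 1*(-19) = 3 + 19 = 22)
U(v) = ½ (U(v) = 1/((½)*4) = 1/2 = ½)
U(O)² = (½)² = ¼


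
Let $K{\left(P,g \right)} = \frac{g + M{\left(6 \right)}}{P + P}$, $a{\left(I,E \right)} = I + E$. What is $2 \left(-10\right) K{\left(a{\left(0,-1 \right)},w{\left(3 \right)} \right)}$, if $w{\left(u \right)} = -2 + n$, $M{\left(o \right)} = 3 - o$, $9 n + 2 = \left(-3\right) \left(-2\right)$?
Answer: $- \frac{410}{9} \approx -45.556$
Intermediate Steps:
$n = \frac{4}{9}$ ($n = - \frac{2}{9} + \frac{\left(-3\right) \left(-2\right)}{9} = - \frac{2}{9} + \frac{1}{9} \cdot 6 = - \frac{2}{9} + \frac{2}{3} = \frac{4}{9} \approx 0.44444$)
$a{\left(I,E \right)} = E + I$
$w{\left(u \right)} = - \frac{14}{9}$ ($w{\left(u \right)} = -2 + \frac{4}{9} = - \frac{14}{9}$)
$K{\left(P,g \right)} = \frac{-3 + g}{2 P}$ ($K{\left(P,g \right)} = \frac{g + \left(3 - 6\right)}{P + P} = \frac{g + \left(3 - 6\right)}{2 P} = \left(g - 3\right) \frac{1}{2 P} = \left(-3 + g\right) \frac{1}{2 P} = \frac{-3 + g}{2 P}$)
$2 \left(-10\right) K{\left(a{\left(0,-1 \right)},w{\left(3 \right)} \right)} = 2 \left(-10\right) \frac{-3 - \frac{14}{9}}{2 \left(-1 + 0\right)} = - 20 \cdot \frac{1}{2} \frac{1}{-1} \left(- \frac{41}{9}\right) = - 20 \cdot \frac{1}{2} \left(-1\right) \left(- \frac{41}{9}\right) = \left(-20\right) \frac{41}{18} = - \frac{410}{9}$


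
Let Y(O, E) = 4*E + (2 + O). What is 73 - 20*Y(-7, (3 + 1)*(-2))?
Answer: 813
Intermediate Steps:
Y(O, E) = 2 + O + 4*E
73 - 20*Y(-7, (3 + 1)*(-2)) = 73 - 20*(2 - 7 + 4*((3 + 1)*(-2))) = 73 - 20*(2 - 7 + 4*(4*(-2))) = 73 - 20*(2 - 7 + 4*(-8)) = 73 - 20*(2 - 7 - 32) = 73 - 20*(-37) = 73 + 740 = 813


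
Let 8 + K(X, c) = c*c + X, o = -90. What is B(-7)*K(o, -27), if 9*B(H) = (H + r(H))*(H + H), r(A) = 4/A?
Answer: 66886/9 ≈ 7431.8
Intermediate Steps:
K(X, c) = -8 + X + c**2 (K(X, c) = -8 + (c*c + X) = -8 + (c**2 + X) = -8 + (X + c**2) = -8 + X + c**2)
B(H) = 2*H*(H + 4/H)/9 (B(H) = ((H + 4/H)*(H + H))/9 = ((H + 4/H)*(2*H))/9 = (2*H*(H + 4/H))/9 = 2*H*(H + 4/H)/9)
B(-7)*K(o, -27) = (8/9 + (2/9)*(-7)**2)*(-8 - 90 + (-27)**2) = (8/9 + (2/9)*49)*(-8 - 90 + 729) = (8/9 + 98/9)*631 = (106/9)*631 = 66886/9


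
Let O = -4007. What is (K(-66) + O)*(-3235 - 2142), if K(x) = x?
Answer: 21900521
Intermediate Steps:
(K(-66) + O)*(-3235 - 2142) = (-66 - 4007)*(-3235 - 2142) = -4073*(-5377) = 21900521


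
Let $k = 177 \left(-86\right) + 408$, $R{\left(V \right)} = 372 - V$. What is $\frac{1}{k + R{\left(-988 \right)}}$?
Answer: $- \frac{1}{13454} \approx -7.4327 \cdot 10^{-5}$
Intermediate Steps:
$k = -14814$ ($k = -15222 + 408 = -14814$)
$\frac{1}{k + R{\left(-988 \right)}} = \frac{1}{-14814 + \left(372 - -988\right)} = \frac{1}{-14814 + \left(372 + 988\right)} = \frac{1}{-14814 + 1360} = \frac{1}{-13454} = - \frac{1}{13454}$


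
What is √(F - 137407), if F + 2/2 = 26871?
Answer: I*√110537 ≈ 332.47*I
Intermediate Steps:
F = 26870 (F = -1 + 26871 = 26870)
√(F - 137407) = √(26870 - 137407) = √(-110537) = I*√110537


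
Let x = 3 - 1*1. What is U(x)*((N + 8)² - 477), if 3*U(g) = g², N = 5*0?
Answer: -1652/3 ≈ -550.67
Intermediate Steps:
N = 0
x = 2 (x = 3 - 1 = 2)
U(g) = g²/3
U(x)*((N + 8)² - 477) = ((⅓)*2²)*((0 + 8)² - 477) = ((⅓)*4)*(8² - 477) = 4*(64 - 477)/3 = (4/3)*(-413) = -1652/3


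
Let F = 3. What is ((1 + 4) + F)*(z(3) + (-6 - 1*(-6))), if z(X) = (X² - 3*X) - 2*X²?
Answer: -144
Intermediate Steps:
z(X) = -X² - 3*X
((1 + 4) + F)*(z(3) + (-6 - 1*(-6))) = ((1 + 4) + 3)*(-1*3*(3 + 3) + (-6 - 1*(-6))) = (5 + 3)*(-1*3*6 + (-6 + 6)) = 8*(-18 + 0) = 8*(-18) = -144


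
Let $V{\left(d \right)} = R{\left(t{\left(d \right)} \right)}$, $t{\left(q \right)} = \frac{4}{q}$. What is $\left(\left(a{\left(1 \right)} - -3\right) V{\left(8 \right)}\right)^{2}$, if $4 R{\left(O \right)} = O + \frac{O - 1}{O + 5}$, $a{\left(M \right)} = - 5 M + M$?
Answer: $\frac{81}{7744} \approx 0.01046$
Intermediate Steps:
$a{\left(M \right)} = - 4 M$
$R{\left(O \right)} = \frac{O}{4} + \frac{-1 + O}{4 \left(5 + O\right)}$ ($R{\left(O \right)} = \frac{O + \frac{O - 1}{O + 5}}{4} = \frac{O + \frac{-1 + O}{5 + O}}{4} = \frac{O}{4} + \frac{-1 + O}{4 \left(5 + O\right)}$)
$V{\left(d \right)} = \frac{-1 + \frac{16}{d^{2}} + \frac{24}{d}}{4 \left(5 + \frac{4}{d}\right)}$ ($V{\left(d \right)} = \frac{-1 + \left(\frac{4}{d}\right)^{2} + 6 \frac{4}{d}}{4 \left(5 + \frac{4}{d}\right)} = \frac{-1 + \frac{16}{d^{2}} + \frac{24}{d}}{4 \left(5 + \frac{4}{d}\right)}$)
$\left(\left(a{\left(1 \right)} - -3\right) V{\left(8 \right)}\right)^{2} = \left(\left(\left(-4\right) 1 - -3\right) \frac{16 - 8^{2} + 24 \cdot 8}{4 \cdot 8 \left(4 + 5 \cdot 8\right)}\right)^{2} = \left(\left(-4 + 3\right) \frac{1}{4} \cdot \frac{1}{8} \frac{1}{4 + 40} \left(16 - 64 + 192\right)\right)^{2} = \left(- \frac{16 - 64 + 192}{4 \cdot 8 \cdot 44}\right)^{2} = \left(- \frac{144}{4 \cdot 8 \cdot 44}\right)^{2} = \left(\left(-1\right) \frac{9}{88}\right)^{2} = \left(- \frac{9}{88}\right)^{2} = \frac{81}{7744}$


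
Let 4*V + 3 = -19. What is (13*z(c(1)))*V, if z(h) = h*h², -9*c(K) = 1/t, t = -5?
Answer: -143/182250 ≈ -0.00078464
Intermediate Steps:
V = -11/2 (V = -¾ + (¼)*(-19) = -¾ - 19/4 = -11/2 ≈ -5.5000)
c(K) = 1/45 (c(K) = -⅑/(-5) = -⅑*(-⅕) = 1/45)
z(h) = h³
(13*z(c(1)))*V = (13*(1/45)³)*(-11/2) = (13*(1/91125))*(-11/2) = (13/91125)*(-11/2) = -143/182250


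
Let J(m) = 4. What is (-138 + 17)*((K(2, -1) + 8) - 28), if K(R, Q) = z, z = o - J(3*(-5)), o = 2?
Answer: 2662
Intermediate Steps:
z = -2 (z = 2 - 1*4 = 2 - 4 = -2)
K(R, Q) = -2
(-138 + 17)*((K(2, -1) + 8) - 28) = (-138 + 17)*((-2 + 8) - 28) = -121*(6 - 28) = -121*(-22) = 2662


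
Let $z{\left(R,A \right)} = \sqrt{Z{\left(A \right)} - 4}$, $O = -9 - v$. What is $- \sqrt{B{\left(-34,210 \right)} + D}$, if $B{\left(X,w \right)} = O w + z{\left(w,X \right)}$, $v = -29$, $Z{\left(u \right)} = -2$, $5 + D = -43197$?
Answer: $- \sqrt{-39002 + i \sqrt{6}} \approx -0.0062016 - 197.49 i$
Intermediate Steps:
$D = -43202$ ($D = -5 - 43197 = -43202$)
$O = 20$ ($O = -9 - -29 = -9 + 29 = 20$)
$z{\left(R,A \right)} = i \sqrt{6}$ ($z{\left(R,A \right)} = \sqrt{-2 - 4} = \sqrt{-6} = i \sqrt{6}$)
$B{\left(X,w \right)} = 20 w + i \sqrt{6}$
$- \sqrt{B{\left(-34,210 \right)} + D} = - \sqrt{\left(20 \cdot 210 + i \sqrt{6}\right) - 43202} = - \sqrt{\left(4200 + i \sqrt{6}\right) - 43202} = - \sqrt{-39002 + i \sqrt{6}}$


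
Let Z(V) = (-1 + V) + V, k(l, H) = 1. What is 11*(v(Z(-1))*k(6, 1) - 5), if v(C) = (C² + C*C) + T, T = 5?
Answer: 198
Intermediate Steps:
Z(V) = -1 + 2*V
v(C) = 5 + 2*C² (v(C) = (C² + C*C) + 5 = (C² + C²) + 5 = 2*C² + 5 = 5 + 2*C²)
11*(v(Z(-1))*k(6, 1) - 5) = 11*((5 + 2*(-1 + 2*(-1))²)*1 - 5) = 11*((5 + 2*(-1 - 2)²)*1 - 5) = 11*((5 + 2*(-3)²)*1 - 5) = 11*((5 + 2*9)*1 - 5) = 11*((5 + 18)*1 - 5) = 11*(23*1 - 5) = 11*(23 - 5) = 11*18 = 198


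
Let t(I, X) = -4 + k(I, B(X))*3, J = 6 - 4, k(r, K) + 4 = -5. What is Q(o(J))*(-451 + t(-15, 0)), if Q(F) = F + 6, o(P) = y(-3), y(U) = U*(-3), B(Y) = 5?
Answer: -7230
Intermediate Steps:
k(r, K) = -9 (k(r, K) = -4 - 5 = -9)
J = 2
y(U) = -3*U
o(P) = 9 (o(P) = -3*(-3) = 9)
Q(F) = 6 + F
t(I, X) = -31 (t(I, X) = -4 - 9*3 = -4 - 27 = -31)
Q(o(J))*(-451 + t(-15, 0)) = (6 + 9)*(-451 - 31) = 15*(-482) = -7230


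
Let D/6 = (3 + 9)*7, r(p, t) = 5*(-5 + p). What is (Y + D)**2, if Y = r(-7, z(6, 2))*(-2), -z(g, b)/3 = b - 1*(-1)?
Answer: 389376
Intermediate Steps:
z(g, b) = -3 - 3*b (z(g, b) = -3*(b - 1*(-1)) = -3*(b + 1) = -3*(1 + b) = -3 - 3*b)
r(p, t) = -25 + 5*p
Y = 120 (Y = (-25 + 5*(-7))*(-2) = (-25 - 35)*(-2) = -60*(-2) = 120)
D = 504 (D = 6*((3 + 9)*7) = 6*(12*7) = 6*84 = 504)
(Y + D)**2 = (120 + 504)**2 = 624**2 = 389376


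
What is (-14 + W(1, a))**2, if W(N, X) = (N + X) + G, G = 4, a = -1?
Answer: 100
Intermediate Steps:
W(N, X) = 4 + N + X (W(N, X) = (N + X) + 4 = 4 + N + X)
(-14 + W(1, a))**2 = (-14 + (4 + 1 - 1))**2 = (-14 + 4)**2 = (-10)**2 = 100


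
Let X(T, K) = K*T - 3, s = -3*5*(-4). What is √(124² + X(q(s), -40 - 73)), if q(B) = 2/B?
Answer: √13832310/30 ≈ 123.97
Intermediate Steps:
s = 60 (s = -15*(-4) = 60)
X(T, K) = -3 + K*T
√(124² + X(q(s), -40 - 73)) = √(124² + (-3 + (-40 - 73)*(2/60))) = √(15376 + (-3 - 226/60)) = √(15376 + (-3 - 113*1/30)) = √(15376 + (-3 - 113/30)) = √(15376 - 203/30) = √(461077/30) = √13832310/30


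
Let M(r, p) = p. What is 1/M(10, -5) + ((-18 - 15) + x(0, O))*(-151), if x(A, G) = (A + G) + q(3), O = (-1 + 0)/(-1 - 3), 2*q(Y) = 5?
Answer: 91351/20 ≈ 4567.5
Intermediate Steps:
q(Y) = 5/2 (q(Y) = (½)*5 = 5/2)
O = ¼ (O = -1/(-4) = -1*(-¼) = ¼ ≈ 0.25000)
x(A, G) = 5/2 + A + G (x(A, G) = (A + G) + 5/2 = 5/2 + A + G)
1/M(10, -5) + ((-18 - 15) + x(0, O))*(-151) = 1/(-5) + ((-18 - 15) + (5/2 + 0 + ¼))*(-151) = -⅕ + (-33 + 11/4)*(-151) = -⅕ - 121/4*(-151) = -⅕ + 18271/4 = 91351/20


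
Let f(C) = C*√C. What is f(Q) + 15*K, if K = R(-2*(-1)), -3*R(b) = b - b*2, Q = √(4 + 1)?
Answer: 10 + 5^(¾) ≈ 13.344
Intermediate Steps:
Q = √5 ≈ 2.2361
f(C) = C^(3/2)
R(b) = b/3 (R(b) = -(b - b*2)/3 = -(b - 2*b)/3 = -(-1)*b/3 = b/3)
K = ⅔ (K = (-2*(-1))/3 = (⅓)*2 = ⅔ ≈ 0.66667)
f(Q) + 15*K = (√5)^(3/2) + 15*(⅔) = 5^(¾) + 10 = 10 + 5^(¾)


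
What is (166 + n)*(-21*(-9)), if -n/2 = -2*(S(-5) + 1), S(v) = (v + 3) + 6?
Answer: 35154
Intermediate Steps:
S(v) = 9 + v (S(v) = (3 + v) + 6 = 9 + v)
n = 20 (n = -(-4)*((9 - 5) + 1) = -(-4)*(4 + 1) = -(-4)*5 = -2*(-10) = 20)
(166 + n)*(-21*(-9)) = (166 + 20)*(-21*(-9)) = 186*189 = 35154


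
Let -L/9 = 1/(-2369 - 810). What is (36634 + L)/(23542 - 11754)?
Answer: 116459495/37474052 ≈ 3.1077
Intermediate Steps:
L = 9/3179 (L = -9/(-2369 - 810) = -9/(-3179) = -9*(-1/3179) = 9/3179 ≈ 0.0028311)
(36634 + L)/(23542 - 11754) = (36634 + 9/3179)/(23542 - 11754) = (116459495/3179)/11788 = (116459495/3179)*(1/11788) = 116459495/37474052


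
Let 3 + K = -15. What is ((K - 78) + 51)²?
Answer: 2025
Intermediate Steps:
K = -18 (K = -3 - 15 = -18)
((K - 78) + 51)² = ((-18 - 78) + 51)² = (-96 + 51)² = (-45)² = 2025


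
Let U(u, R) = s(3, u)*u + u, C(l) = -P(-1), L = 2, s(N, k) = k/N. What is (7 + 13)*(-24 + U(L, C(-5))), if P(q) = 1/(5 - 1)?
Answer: -1240/3 ≈ -413.33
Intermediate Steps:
P(q) = 1/4
C(l) = -1/4 (C(l) = -1*1/4 = -1/4)
U(u, R) = u + u**2/3 (U(u, R) = (u/3)*u + u = u**2/3 + u = u + u**2/3)
(7 + 13)*(-24 + U(L, C(-5))) = (7 + 13)*(-24 + (1/3)*2*(3 + 2)) = 20*(-24 + (1/3)*2*5) = 20*(-24 + 10/3) = 20*(-62/3) = -1240/3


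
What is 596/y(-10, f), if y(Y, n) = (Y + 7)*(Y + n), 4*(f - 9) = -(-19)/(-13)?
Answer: 30992/213 ≈ 145.50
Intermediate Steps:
f = 449/52 (f = 9 + (-(-19)/(-13))/4 = 9 + (-(-19)*(-1)/13)/4 = 9 + (-1*19/13)/4 = 9 + (¼)*(-19/13) = 9 - 19/52 = 449/52 ≈ 8.6346)
y(Y, n) = (7 + Y)*(Y + n)
596/y(-10, f) = 596/((-10)² + 7*(-10) + 7*(449/52) - 10*449/52) = 596/(100 - 70 + 3143/52 - 2245/26) = 596/(213/52) = 596*(52/213) = 30992/213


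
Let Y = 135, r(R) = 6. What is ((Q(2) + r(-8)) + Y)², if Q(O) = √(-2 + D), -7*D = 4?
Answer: 139149/7 + 846*I*√14/7 ≈ 19878.0 + 452.21*I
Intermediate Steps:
D = -4/7 (D = -⅐*4 = -4/7 ≈ -0.57143)
Q(O) = 3*I*√14/7 (Q(O) = √(-2 - 4/7) = √(-18/7) = 3*I*√14/7)
((Q(2) + r(-8)) + Y)² = ((3*I*√14/7 + 6) + 135)² = ((6 + 3*I*√14/7) + 135)² = (141 + 3*I*√14/7)²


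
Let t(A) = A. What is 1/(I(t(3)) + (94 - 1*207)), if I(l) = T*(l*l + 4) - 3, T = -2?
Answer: -1/142 ≈ -0.0070423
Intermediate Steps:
I(l) = -11 - 2*l² (I(l) = -2*(l*l + 4) - 3 = -2*(l² + 4) - 3 = -2*(4 + l²) - 3 = (-8 - 2*l²) - 3 = -11 - 2*l²)
1/(I(t(3)) + (94 - 1*207)) = 1/((-11 - 2*3²) + (94 - 1*207)) = 1/((-11 - 2*9) + (94 - 207)) = 1/((-11 - 18) - 113) = 1/(-29 - 113) = 1/(-142) = -1/142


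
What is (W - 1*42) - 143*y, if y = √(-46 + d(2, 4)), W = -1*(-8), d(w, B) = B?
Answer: -34 - 143*I*√42 ≈ -34.0 - 926.75*I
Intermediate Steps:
W = 8
y = I*√42 (y = √(-46 + 4) = √(-42) = I*√42 ≈ 6.4807*I)
(W - 1*42) - 143*y = (8 - 1*42) - 143*I*√42 = (8 - 42) - 143*I*√42 = -34 - 143*I*√42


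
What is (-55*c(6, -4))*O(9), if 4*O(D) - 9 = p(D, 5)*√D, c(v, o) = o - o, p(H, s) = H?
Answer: 0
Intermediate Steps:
c(v, o) = 0
O(D) = 9/4 + D^(3/2)/4 (O(D) = 9/4 + (D*√D)/4 = 9/4 + D^(3/2)/4)
(-55*c(6, -4))*O(9) = (-55*0)*(9/4 + 9^(3/2)/4) = 0*(9/4 + (¼)*27) = 0*(9/4 + 27/4) = 0*9 = 0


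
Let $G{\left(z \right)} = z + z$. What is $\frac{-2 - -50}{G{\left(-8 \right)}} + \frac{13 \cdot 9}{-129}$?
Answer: $- \frac{168}{43} \approx -3.907$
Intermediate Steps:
$G{\left(z \right)} = 2 z$
$\frac{-2 - -50}{G{\left(-8 \right)}} + \frac{13 \cdot 9}{-129} = \frac{-2 - -50}{2 \left(-8\right)} + \frac{13 \cdot 9}{-129} = \frac{-2 + 50}{-16} + 117 \left(- \frac{1}{129}\right) = 48 \left(- \frac{1}{16}\right) - \frac{39}{43} = -3 - \frac{39}{43} = - \frac{168}{43}$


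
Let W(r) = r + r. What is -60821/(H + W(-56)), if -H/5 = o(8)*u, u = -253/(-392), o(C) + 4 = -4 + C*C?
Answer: 425747/2049 ≈ 207.78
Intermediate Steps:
W(r) = 2*r
o(C) = -8 + C**2 (o(C) = -4 + (-4 + C*C) = -4 + (-4 + C**2) = -8 + C**2)
u = 253/392 (u = -253*(-1/392) = 253/392 ≈ 0.64541)
H = -1265/7 (H = -5*(-8 + 8**2)*253/392 = -5*(-8 + 64)*253/392 = -280*253/392 = -5*253/7 = -1265/7 ≈ -180.71)
-60821/(H + W(-56)) = -60821/(-1265/7 + 2*(-56)) = -60821/(-1265/7 - 112) = -60821/(-2049/7) = -60821*(-7/2049) = 425747/2049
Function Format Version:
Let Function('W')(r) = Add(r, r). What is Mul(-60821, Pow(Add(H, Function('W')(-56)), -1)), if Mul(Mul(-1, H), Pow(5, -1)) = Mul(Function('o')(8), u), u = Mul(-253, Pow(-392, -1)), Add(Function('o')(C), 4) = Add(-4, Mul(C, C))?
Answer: Rational(425747, 2049) ≈ 207.78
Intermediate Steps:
Function('W')(r) = Mul(2, r)
Function('o')(C) = Add(-8, Pow(C, 2)) (Function('o')(C) = Add(-4, Add(-4, Mul(C, C))) = Add(-4, Add(-4, Pow(C, 2))) = Add(-8, Pow(C, 2)))
u = Rational(253, 392) (u = Mul(-253, Rational(-1, 392)) = Rational(253, 392) ≈ 0.64541)
H = Rational(-1265, 7) (H = Mul(-5, Mul(Add(-8, Pow(8, 2)), Rational(253, 392))) = Mul(-5, Mul(Add(-8, 64), Rational(253, 392))) = Mul(-5, Mul(56, Rational(253, 392))) = Mul(-5, Rational(253, 7)) = Rational(-1265, 7) ≈ -180.71)
Mul(-60821, Pow(Add(H, Function('W')(-56)), -1)) = Mul(-60821, Pow(Add(Rational(-1265, 7), Mul(2, -56)), -1)) = Mul(-60821, Pow(Add(Rational(-1265, 7), -112), -1)) = Mul(-60821, Pow(Rational(-2049, 7), -1)) = Mul(-60821, Rational(-7, 2049)) = Rational(425747, 2049)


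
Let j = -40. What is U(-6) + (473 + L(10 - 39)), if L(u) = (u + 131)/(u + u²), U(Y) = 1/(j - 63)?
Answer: 19784761/41818 ≈ 473.12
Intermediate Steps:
U(Y) = -1/103 (U(Y) = 1/(-40 - 63) = 1/(-103) = -1/103)
L(u) = (131 + u)/(u + u²)
U(-6) + (473 + L(10 - 39)) = -1/103 + (473 + (131 + (10 - 39))/((10 - 39)*(1 + (10 - 39)))) = -1/103 + (473 + (131 - 29)/((-29)*(1 - 29))) = -1/103 + (473 - 1/29*102/(-28)) = -1/103 + (473 - 1/29*(-1/28)*102) = -1/103 + (473 + 51/406) = -1/103 + 192089/406 = 19784761/41818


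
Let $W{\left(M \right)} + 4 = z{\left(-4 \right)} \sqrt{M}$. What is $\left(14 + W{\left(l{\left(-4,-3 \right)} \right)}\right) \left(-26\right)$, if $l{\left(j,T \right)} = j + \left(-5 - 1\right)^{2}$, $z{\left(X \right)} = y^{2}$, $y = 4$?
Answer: $-260 - 1664 \sqrt{2} \approx -2613.3$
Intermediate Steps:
$z{\left(X \right)} = 16$ ($z{\left(X \right)} = 4^{2} = 16$)
$l{\left(j,T \right)} = 36 + j$ ($l{\left(j,T \right)} = j + \left(-6\right)^{2} = j + 36 = 36 + j$)
$W{\left(M \right)} = -4 + 16 \sqrt{M}$
$\left(14 + W{\left(l{\left(-4,-3 \right)} \right)}\right) \left(-26\right) = \left(14 - \left(4 - 16 \sqrt{36 - 4}\right)\right) \left(-26\right) = \left(14 - \left(4 - 16 \sqrt{32}\right)\right) \left(-26\right) = \left(14 - \left(4 - 16 \cdot 4 \sqrt{2}\right)\right) \left(-26\right) = \left(14 - \left(4 - 64 \sqrt{2}\right)\right) \left(-26\right) = \left(10 + 64 \sqrt{2}\right) \left(-26\right) = -260 - 1664 \sqrt{2}$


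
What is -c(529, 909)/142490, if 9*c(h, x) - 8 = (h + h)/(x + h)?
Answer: -6281/922052790 ≈ -6.8120e-6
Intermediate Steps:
c(h, x) = 8/9 + 2*h/(9*(h + x)) (c(h, x) = 8/9 + ((h + h)/(x + h))/9 = 8/9 + ((2*h)/(h + x))/9 = 8/9 + (2*h/(h + x))/9 = 8/9 + 2*h/(9*(h + x)))
-c(529, 909)/142490 = -2*(4*909 + 5*529)/(9*(529 + 909))/142490 = -(2/9)*(3636 + 2645)/1438/142490 = -(2/9)*(1/1438)*6281/142490 = -6281/(6471*142490) = -1*6281/922052790 = -6281/922052790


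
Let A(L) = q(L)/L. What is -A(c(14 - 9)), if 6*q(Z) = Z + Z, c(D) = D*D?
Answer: -⅓ ≈ -0.33333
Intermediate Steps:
c(D) = D²
q(Z) = Z/3 (q(Z) = (Z + Z)/6 = (2*Z)/6 = Z/3)
A(L) = ⅓ (A(L) = (L/3)/L = ⅓)
-A(c(14 - 9)) = -1*⅓ = -⅓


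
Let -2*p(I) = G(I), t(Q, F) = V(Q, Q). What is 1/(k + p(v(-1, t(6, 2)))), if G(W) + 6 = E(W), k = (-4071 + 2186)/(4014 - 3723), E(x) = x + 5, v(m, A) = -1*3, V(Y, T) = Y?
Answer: -291/1303 ≈ -0.22333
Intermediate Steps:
t(Q, F) = Q
v(m, A) = -3
E(x) = 5 + x
k = -1885/291 ≈ -6.4777
G(W) = -1 + W (G(W) = -6 + (5 + W) = -1 + W)
p(I) = ½ - I/2 (p(I) = -(-1 + I)/2 = ½ - I/2)
1/(k + p(v(-1, t(6, 2)))) = 1/(-1885/291 + (½ - ½*(-3))) = 1/(-1885/291 + (½ + 3/2)) = 1/(-1885/291 + 2) = 1/(-1303/291) = -291/1303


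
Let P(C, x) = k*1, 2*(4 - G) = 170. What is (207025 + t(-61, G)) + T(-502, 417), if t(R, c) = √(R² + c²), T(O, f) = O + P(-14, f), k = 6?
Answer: 206529 + √10282 ≈ 2.0663e+5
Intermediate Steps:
G = -81 (G = 4 - ½*170 = 4 - 85 = -81)
P(C, x) = 6 (P(C, x) = 6*1 = 6)
T(O, f) = 6 + O (T(O, f) = O + 6 = 6 + O)
(207025 + t(-61, G)) + T(-502, 417) = (207025 + √((-61)² + (-81)²)) + (6 - 502) = (207025 + √(3721 + 6561)) - 496 = (207025 + √10282) - 496 = 206529 + √10282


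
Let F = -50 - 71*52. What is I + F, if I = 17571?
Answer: 13829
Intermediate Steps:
F = -3742 (F = -50 - 3692 = -3742)
I + F = 17571 - 3742 = 13829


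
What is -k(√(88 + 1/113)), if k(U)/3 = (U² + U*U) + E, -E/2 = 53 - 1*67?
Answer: -69162/113 ≈ -612.05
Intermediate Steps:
E = 28 (E = -2*(53 - 1*67) = -2*(53 - 67) = -2*(-14) = 28)
k(U) = 84 + 6*U² (k(U) = 3*((U² + U*U) + 28) = 3*((U² + U²) + 28) = 3*(2*U² + 28) = 3*(28 + 2*U²) = 84 + 6*U²)
-k(√(88 + 1/113)) = -(84 + 6*(√(88 + 1/113))²) = -(84 + 6*(√(9945/113))²) = -(84 + 6*(3*√124865/113)²) = -(84 + 6*(9945/113)) = -(84 + 59670/113) = -1*69162/113 = -69162/113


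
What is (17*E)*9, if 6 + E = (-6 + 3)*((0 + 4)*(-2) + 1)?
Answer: 2295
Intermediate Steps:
E = 15 (E = -6 + (-6 + 3)*((0 + 4)*(-2) + 1) = -6 - 3*(4*(-2) + 1) = -6 - 3*(-8 + 1) = -6 - 3*(-7) = -6 + 21 = 15)
(17*E)*9 = (17*15)*9 = 255*9 = 2295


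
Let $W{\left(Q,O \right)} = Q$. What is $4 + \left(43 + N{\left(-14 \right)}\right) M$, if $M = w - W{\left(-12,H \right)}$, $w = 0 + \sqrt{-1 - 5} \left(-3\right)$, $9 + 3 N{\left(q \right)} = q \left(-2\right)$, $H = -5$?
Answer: $596 - 148 i \sqrt{6} \approx 596.0 - 362.52 i$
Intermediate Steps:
$N{\left(q \right)} = -3 - \frac{2 q}{3}$ ($N{\left(q \right)} = -3 + \frac{q \left(-2\right)}{3} = -3 + \frac{\left(-2\right) q}{3} = -3 - \frac{2 q}{3}$)
$w = - 3 i \sqrt{6}$ ($w = 0 + \sqrt{-6} \left(-3\right) = 0 + i \sqrt{6} \left(-3\right) = 0 - 3 i \sqrt{6} = - 3 i \sqrt{6} \approx - 7.3485 i$)
$M = 12 - 3 i \sqrt{6}$ ($M = - 3 i \sqrt{6} - -12 = - 3 i \sqrt{6} + 12 = 12 - 3 i \sqrt{6} \approx 12.0 - 7.3485 i$)
$4 + \left(43 + N{\left(-14 \right)}\right) M = 4 + \left(43 - - \frac{19}{3}\right) \left(12 - 3 i \sqrt{6}\right) = 4 + \left(43 + \left(-3 + \frac{28}{3}\right)\right) \left(12 - 3 i \sqrt{6}\right) = 4 + \left(43 + \frac{19}{3}\right) \left(12 - 3 i \sqrt{6}\right) = 4 + \frac{148 \left(12 - 3 i \sqrt{6}\right)}{3} = 4 + \left(592 - 148 i \sqrt{6}\right) = 596 - 148 i \sqrt{6}$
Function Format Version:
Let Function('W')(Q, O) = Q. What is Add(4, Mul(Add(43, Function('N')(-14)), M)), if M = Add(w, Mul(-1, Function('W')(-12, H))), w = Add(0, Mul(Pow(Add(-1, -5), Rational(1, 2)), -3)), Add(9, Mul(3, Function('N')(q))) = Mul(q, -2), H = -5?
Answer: Add(596, Mul(-148, I, Pow(6, Rational(1, 2)))) ≈ Add(596.00, Mul(-362.52, I))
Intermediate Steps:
Function('N')(q) = Add(-3, Mul(Rational(-2, 3), q)) (Function('N')(q) = Add(-3, Mul(Rational(1, 3), Mul(q, -2))) = Add(-3, Mul(Rational(1, 3), Mul(-2, q))) = Add(-3, Mul(Rational(-2, 3), q)))
w = Mul(-3, I, Pow(6, Rational(1, 2))) (w = Add(0, Mul(Pow(-6, Rational(1, 2)), -3)) = Add(0, Mul(Mul(I, Pow(6, Rational(1, 2))), -3)) = Add(0, Mul(-3, I, Pow(6, Rational(1, 2)))) = Mul(-3, I, Pow(6, Rational(1, 2))) ≈ Mul(-7.3485, I))
M = Add(12, Mul(-3, I, Pow(6, Rational(1, 2)))) (M = Add(Mul(-3, I, Pow(6, Rational(1, 2))), Mul(-1, -12)) = Add(Mul(-3, I, Pow(6, Rational(1, 2))), 12) = Add(12, Mul(-3, I, Pow(6, Rational(1, 2)))) ≈ Add(12.000, Mul(-7.3485, I)))
Add(4, Mul(Add(43, Function('N')(-14)), M)) = Add(4, Mul(Add(43, Add(-3, Mul(Rational(-2, 3), -14))), Add(12, Mul(-3, I, Pow(6, Rational(1, 2)))))) = Add(4, Mul(Add(43, Add(-3, Rational(28, 3))), Add(12, Mul(-3, I, Pow(6, Rational(1, 2)))))) = Add(4, Mul(Add(43, Rational(19, 3)), Add(12, Mul(-3, I, Pow(6, Rational(1, 2)))))) = Add(4, Mul(Rational(148, 3), Add(12, Mul(-3, I, Pow(6, Rational(1, 2)))))) = Add(4, Add(592, Mul(-148, I, Pow(6, Rational(1, 2))))) = Add(596, Mul(-148, I, Pow(6, Rational(1, 2))))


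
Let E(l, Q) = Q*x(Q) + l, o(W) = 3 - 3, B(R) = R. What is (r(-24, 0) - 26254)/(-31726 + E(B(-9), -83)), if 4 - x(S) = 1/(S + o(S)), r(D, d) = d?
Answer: 13127/16034 ≈ 0.81870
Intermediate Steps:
o(W) = 0
x(S) = 4 - 1/S (x(S) = 4 - 1/(S + 0) = 4 - 1/S)
E(l, Q) = l + Q*(4 - 1/Q) (E(l, Q) = Q*(4 - 1/Q) + l = l + Q*(4 - 1/Q))
(r(-24, 0) - 26254)/(-31726 + E(B(-9), -83)) = (0 - 26254)/(-31726 + (-1 - 9 + 4*(-83))) = -26254/(-31726 + (-1 - 9 - 332)) = -26254/(-31726 - 342) = -26254/(-32068) = -26254*(-1/32068) = 13127/16034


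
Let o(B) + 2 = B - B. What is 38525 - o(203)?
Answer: 38527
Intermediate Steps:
o(B) = -2 (o(B) = -2 + (B - B) = -2 + 0 = -2)
38525 - o(203) = 38525 - 1*(-2) = 38525 + 2 = 38527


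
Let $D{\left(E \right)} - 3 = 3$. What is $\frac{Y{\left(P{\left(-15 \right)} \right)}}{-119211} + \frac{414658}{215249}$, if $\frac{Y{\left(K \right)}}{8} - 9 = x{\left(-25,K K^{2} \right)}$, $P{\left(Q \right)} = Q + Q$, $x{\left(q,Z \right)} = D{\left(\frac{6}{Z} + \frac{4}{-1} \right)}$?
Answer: $\frac{16468654986}{8553349513} \approx 1.9254$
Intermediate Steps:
$D{\left(E \right)} = 6$ ($D{\left(E \right)} = 3 + 3 = 6$)
$x{\left(q,Z \right)} = 6$
$P{\left(Q \right)} = 2 Q$
$Y{\left(K \right)} = 120$ ($Y{\left(K \right)} = 72 + 8 \cdot 6 = 72 + 48 = 120$)
$\frac{Y{\left(P{\left(-15 \right)} \right)}}{-119211} + \frac{414658}{215249} = \frac{120}{-119211} + \frac{414658}{215249} = 120 \left(- \frac{1}{119211}\right) + 414658 \cdot \frac{1}{215249} = - \frac{40}{39737} + \frac{414658}{215249} = \frac{16468654986}{8553349513}$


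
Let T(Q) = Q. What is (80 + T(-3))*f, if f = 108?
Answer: 8316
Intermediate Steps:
(80 + T(-3))*f = (80 - 3)*108 = 77*108 = 8316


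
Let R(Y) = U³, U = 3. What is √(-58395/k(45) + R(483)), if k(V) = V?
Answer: 2*I*√2859/3 ≈ 35.646*I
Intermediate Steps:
R(Y) = 27 (R(Y) = 3³ = 27)
√(-58395/k(45) + R(483)) = √(-58395/45 + 27) = √(-58395*1/45 + 27) = √(-3893/3 + 27) = √(-3812/3) = 2*I*√2859/3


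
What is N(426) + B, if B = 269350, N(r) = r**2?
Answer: 450826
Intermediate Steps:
N(426) + B = 426**2 + 269350 = 181476 + 269350 = 450826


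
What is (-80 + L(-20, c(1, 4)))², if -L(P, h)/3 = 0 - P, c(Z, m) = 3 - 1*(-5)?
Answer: 19600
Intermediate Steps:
c(Z, m) = 8 (c(Z, m) = 3 + 5 = 8)
L(P, h) = 3*P (L(P, h) = -3*(0 - P) = -(-3)*P = 3*P)
(-80 + L(-20, c(1, 4)))² = (-80 + 3*(-20))² = (-80 - 60)² = (-140)² = 19600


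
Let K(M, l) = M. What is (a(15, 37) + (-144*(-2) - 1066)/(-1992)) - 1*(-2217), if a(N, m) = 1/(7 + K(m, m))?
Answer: 6073495/2739 ≈ 2217.4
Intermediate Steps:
a(N, m) = 1/(7 + m)
(a(15, 37) + (-144*(-2) - 1066)/(-1992)) - 1*(-2217) = (1/(7 + 37) + (-144*(-2) - 1066)/(-1992)) - 1*(-2217) = (1/44 + (288 - 1066)*(-1/1992)) + 2217 = (1/44 - 778*(-1/1992)) + 2217 = (1/44 + 389/996) + 2217 = 1132/2739 + 2217 = 6073495/2739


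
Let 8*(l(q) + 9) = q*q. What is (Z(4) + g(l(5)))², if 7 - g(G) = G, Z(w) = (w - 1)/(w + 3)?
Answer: 555025/3136 ≈ 176.99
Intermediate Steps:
Z(w) = (-1 + w)/(3 + w)
l(q) = -9 + q²/8 (l(q) = -9 + (q*q)/8 = -9 + q²/8)
g(G) = 7 - G
(Z(4) + g(l(5)))² = ((-1 + 4)/(3 + 4) + (7 - (-9 + (⅛)*5²)))² = (3/7 + (7 - (-9 + (⅛)*25)))² = ((⅐)*3 + (7 - (-9 + 25/8)))² = (3/7 + (7 - 1*(-47/8)))² = (3/7 + (7 + 47/8))² = (3/7 + 103/8)² = (745/56)² = 555025/3136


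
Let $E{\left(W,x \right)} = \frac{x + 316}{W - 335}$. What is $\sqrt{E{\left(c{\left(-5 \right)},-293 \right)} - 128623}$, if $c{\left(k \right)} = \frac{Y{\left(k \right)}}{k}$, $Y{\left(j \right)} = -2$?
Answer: $\frac{i \sqrt{360006837162}}{1673} \approx 358.64 i$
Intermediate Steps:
$c{\left(k \right)} = - \frac{2}{k}$
$E{\left(W,x \right)} = \frac{316 + x}{-335 + W}$
$\sqrt{E{\left(c{\left(-5 \right)},-293 \right)} - 128623} = \sqrt{\frac{316 - 293}{-335 - \frac{2}{-5}} - 128623} = \sqrt{\frac{1}{-335 - - \frac{2}{5}} \cdot 23 - 128623} = \sqrt{\frac{1}{-335 + \frac{2}{5}} \cdot 23 - 128623} = \sqrt{\frac{1}{- \frac{1673}{5}} \cdot 23 - 128623} = \sqrt{\left(- \frac{5}{1673}\right) 23 - 128623} = \sqrt{- \frac{115}{1673} - 128623} = \sqrt{- \frac{215186394}{1673}} = \frac{i \sqrt{360006837162}}{1673}$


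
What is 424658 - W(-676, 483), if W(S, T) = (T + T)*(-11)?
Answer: 435284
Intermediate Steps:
W(S, T) = -22*T (W(S, T) = (2*T)*(-11) = -22*T)
424658 - W(-676, 483) = 424658 - (-22)*483 = 424658 - 1*(-10626) = 424658 + 10626 = 435284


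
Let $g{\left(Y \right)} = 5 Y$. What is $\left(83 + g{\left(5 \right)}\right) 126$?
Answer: $13608$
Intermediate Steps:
$\left(83 + g{\left(5 \right)}\right) 126 = \left(83 + 5 \cdot 5\right) 126 = \left(83 + 25\right) 126 = 108 \cdot 126 = 13608$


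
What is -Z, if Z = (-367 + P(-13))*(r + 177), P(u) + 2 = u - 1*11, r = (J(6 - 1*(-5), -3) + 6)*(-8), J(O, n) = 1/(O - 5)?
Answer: 50173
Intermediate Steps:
J(O, n) = 1/(-5 + O)
r = -148/3 (r = (1/(-5 + (6 - 1*(-5))) + 6)*(-8) = (1/(-5 + (6 + 5)) + 6)*(-8) = (1/(-5 + 11) + 6)*(-8) = (1/6 + 6)*(-8) = (⅙ + 6)*(-8) = (37/6)*(-8) = -148/3 ≈ -49.333)
P(u) = -13 + u (P(u) = -2 + (u - 1*11) = -2 + (u - 11) = -2 + (-11 + u) = -13 + u)
Z = -50173 (Z = (-367 + (-13 - 13))*(-148/3 + 177) = (-367 - 26)*(383/3) = -393*383/3 = -50173)
-Z = -1*(-50173) = 50173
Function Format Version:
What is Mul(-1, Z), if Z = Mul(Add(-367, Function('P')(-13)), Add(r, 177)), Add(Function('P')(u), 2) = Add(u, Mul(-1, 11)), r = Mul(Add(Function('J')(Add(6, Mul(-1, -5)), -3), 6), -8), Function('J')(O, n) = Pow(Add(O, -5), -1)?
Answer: 50173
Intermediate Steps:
Function('J')(O, n) = Pow(Add(-5, O), -1)
r = Rational(-148, 3) (r = Mul(Add(Pow(Add(-5, Add(6, Mul(-1, -5))), -1), 6), -8) = Mul(Add(Pow(Add(-5, Add(6, 5)), -1), 6), -8) = Mul(Add(Pow(Add(-5, 11), -1), 6), -8) = Mul(Add(Pow(6, -1), 6), -8) = Mul(Add(Rational(1, 6), 6), -8) = Mul(Rational(37, 6), -8) = Rational(-148, 3) ≈ -49.333)
Function('P')(u) = Add(-13, u) (Function('P')(u) = Add(-2, Add(u, Mul(-1, 11))) = Add(-2, Add(u, -11)) = Add(-2, Add(-11, u)) = Add(-13, u))
Z = -50173 (Z = Mul(Add(-367, Add(-13, -13)), Add(Rational(-148, 3), 177)) = Mul(Add(-367, -26), Rational(383, 3)) = Mul(-393, Rational(383, 3)) = -50173)
Mul(-1, Z) = Mul(-1, -50173) = 50173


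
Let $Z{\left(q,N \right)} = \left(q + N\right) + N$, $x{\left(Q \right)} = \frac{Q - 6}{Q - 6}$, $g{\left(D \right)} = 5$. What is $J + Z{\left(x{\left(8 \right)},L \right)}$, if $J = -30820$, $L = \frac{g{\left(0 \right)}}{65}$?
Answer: $- \frac{400645}{13} \approx -30819.0$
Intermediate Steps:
$L = \frac{1}{13}$ ($L = \frac{5}{65} = 5 \cdot \frac{1}{65} = \frac{1}{13} \approx 0.076923$)
$x{\left(Q \right)} = 1$ ($x{\left(Q \right)} = \frac{-6 + Q}{-6 + Q} = 1$)
$Z{\left(q,N \right)} = q + 2 N$ ($Z{\left(q,N \right)} = \left(N + q\right) + N = q + 2 N$)
$J + Z{\left(x{\left(8 \right)},L \right)} = -30820 + \left(1 + 2 \cdot \frac{1}{13}\right) = -30820 + \left(1 + \frac{2}{13}\right) = -30820 + \frac{15}{13} = - \frac{400645}{13}$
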